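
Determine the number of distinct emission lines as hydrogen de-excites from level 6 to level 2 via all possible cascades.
10

The electron can occupy levels n = 2, 3, ..., 6 during de-excitation — that is m = 6 - 2 + 1 = 5 distinct levels.

The number of distinct spectral lines equals the number of ways to choose 2 of these m levels (each pair gives one possible emission transition):

Number of lines = m(m-1)/2 = 5×4/2 = 10

These correspond to all possible transitions between the 5 levels:
6 → 5, 6 → 4, 6 → 3, 6 → 2, 5 → 4, 5 → 3, 5 → 2, 4 → 3...

Each transition produces a photon with a unique energy (and thus wavelength). This count does not depend on Z.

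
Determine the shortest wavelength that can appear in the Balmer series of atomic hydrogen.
364.51 nm

The series limit corresponds to the transition from n = ∞ to n = 2.
This is the highest energy (shortest wavelength) transition in the Balmer series.

E_∞ = 0 eV
E_2 = -13.6057 / 2² = -3.401425 eV

Energy at series limit:
ΔE = E_∞ - E_2 = 0 - (-3.401425) = 3.401425 eV
λ = hc/E = 1239.84 eV·nm / 3.401425 eV = 364.51 nm

This energy equals the ionization energy from the n = 2 state of hydrogen.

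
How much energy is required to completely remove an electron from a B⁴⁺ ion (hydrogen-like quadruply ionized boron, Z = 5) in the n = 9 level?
4.199 eV

The ionization energy is the energy needed to remove the electron completely (n → ∞).

For a hydrogen-like ion with Z = 5, E_n = -13.6057 Z² / n² eV.

At n = 9: E_9 = -13.6057 × 5² / 9² = -4.199290 eV
At n = ∞: E_∞ = 0 eV

Ionization energy = E_∞ - E_9 = 0 - (-4.199290) = 4.199290 eV
Ionization energy ≈ 4.199 eV

This is also called the binding energy of the electron in state n = 9.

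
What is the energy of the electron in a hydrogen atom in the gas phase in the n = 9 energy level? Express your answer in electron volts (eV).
-0.16797 eV

The energy levels of a hydrogen-like atom are given by:
E_n = -13.6057 eV / n²

For n = 9:
E_9 = -13.6057 eV / 9²
E_9 = -13.6057 eV / 81
E_9 = -0.16797 eV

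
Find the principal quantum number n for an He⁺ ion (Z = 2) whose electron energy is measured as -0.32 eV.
n = 13

The exact energy levels follow E_n = -13.6057 Z² / n² eV with Z = 2.

The measured value (-0.32 eV) is reported to only 2 significant figures, so we must test candidate n values and see which one matches to that precision.

Candidate energies:
  n = 11:  E = -13.6057 × 2² / 11² = -0.44978 eV
  n = 12:  E = -13.6057 × 2² / 12² = -0.37794 eV
  n = 13:  E = -13.6057 × 2² / 13² = -0.32203 eV  ← matches
  n = 14:  E = -13.6057 × 2² / 14² = -0.27767 eV
  n = 15:  E = -13.6057 × 2² / 15² = -0.24188 eV

Checking against the measurement of -0.32 eV (2 sig figs), only n = 13 agrees:
E_13 = -0.32203 eV, which rounds to -0.32 eV ✓

Therefore n = 13.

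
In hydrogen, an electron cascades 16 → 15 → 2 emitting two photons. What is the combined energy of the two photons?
3.348 eV

The energy levels of hydrogen are E_n = -13.6057 / n² eV.

First transition (16 → 15):
ΔE₁ = |E_15 - E_16|
ΔE₁ = |-0.060469778 - (-0.053147266)| = 0.007323 eV

Second transition (15 → 2):
ΔE₂ = |E_2 - E_15|
ΔE₂ = |-3.401425000 - (-0.060469778)| = 3.340955 eV

Total energy released:
E_total = ΔE₁ + ΔE₂ = 0.007323 + 3.340955 = 3.348 eV

Note: This equals the direct transition 16 → 2: 3.348 eV ✓
Energy is conserved regardless of the path taken.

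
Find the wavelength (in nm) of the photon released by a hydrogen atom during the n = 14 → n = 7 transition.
5953.599 nm

First, find the transition energy using E_n = -13.6057 / n² eV:
E_14 = -13.6057 / 14² = -0.069416837 eV
E_7 = -13.6057 / 7² = -0.277667347 eV

Photon energy: |ΔE| = |E_7 - E_14| = 0.208250510 eV

Convert to wavelength using E = hc/λ with hc = 1239.84 eV·nm:
λ = hc/E = 1239.84 eV·nm / 0.208250510 eV
λ = 5953.599 nm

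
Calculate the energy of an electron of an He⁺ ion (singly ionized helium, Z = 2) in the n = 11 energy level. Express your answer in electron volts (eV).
-0.45 eV

The energy levels of a hydrogen-like atom are given by:
E_n = -13.6057 Z² / n² eV  (with Z = 2 for He⁺)

For n = 11:
E_11 = -13.6057 × 2² / 11²
E_11 = -13.6057 × 4 / 121
E_11 = -0.45 eV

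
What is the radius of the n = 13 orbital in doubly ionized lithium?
2.9810 nm (or 29.8103 Å)

The Bohr radius formula is:
r_n = n² a₀ / Z

where a₀ = 0.0529177 nm is the Bohr radius.

For Li²⁺ (Z = 3) at n = 13:
r_13 = 13² × 0.0529177 nm / 3
r_13 = 169 × 0.0529177 nm / 3
r_13 = 8.94309 nm / 3
r_13 = 2.9810 nm

The electron orbits at approximately 2.9810 nm from the nucleus.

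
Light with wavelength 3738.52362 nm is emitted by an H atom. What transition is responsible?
n = 8 → n = 5

First, find the photon energy from the wavelength (hc = 1239.84 eV·nm):
E = hc/λ = 1239.84 eV·nm / 3738.52362 nm = 0.33163894 eV

The energy levels of hydrogen satisfy E_n = -13.6057 / n² eV, so an emission n_i → n_f releases
ΔE = 13.6057 × (1/n_f² − 1/n_i²) eV.

Setting ΔE equal to the photon energy:
1/n_f² − 1/n_i² = 0.33163894 / 13.6057 = 0.024375000

Since 1/n_i² must be positive, we need 1/n_f² > 0.024375000, i.e. n_f ≤ 6. For each allowed n_f, solve n_i = (1/n_f² − 0.024375000)^(−1/2) and check whether it is a whole number:
  n_f = 1: 1/n_i² = 1.000000000 − 0.024375000 = 0.975625000 → n_i = 1.012  (not an integer) ✗
  n_f = 2: 1/n_i² = 0.250000000 − 0.024375000 = 0.225625000 → n_i = 2.105  (not an integer) ✗
  n_f = 3: 1/n_i² = 0.111111111 − 0.024375000 = 0.086736111 → n_i = 3.395  (not an integer) ✗
  n_f = 4: 1/n_i² = 0.062500000 − 0.024375000 = 0.038125000 → n_i = 5.121  (not an integer) ✗
  n_f = 5: 1/n_i² = 0.040000000 − 0.024375000 = 0.015625000 → n_i = 8.000  → integer, n_i = 8 ✓
  n_f = 6: 1/n_i² = 0.027777778 − 0.024375000 = 0.003402778 → n_i = 17.143  (not an integer) ✗

Only n_f = 5 gives an integer upper level, n_i = 8.

The transition is from n = 8 to n = 5 (emission).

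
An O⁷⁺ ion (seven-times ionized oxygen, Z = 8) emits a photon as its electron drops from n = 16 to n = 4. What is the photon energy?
51.0214 eV

The energy levels are E_n = -13.6057 Z² eV / n².

Energy at n = 16: E_16 = -13.6057 × 8² / 16² = -3.4014250 eV
Energy at n = 4: E_4 = -13.6057 × 8² / 4² = -54.4228000 eV

For emission (electron falling to lower state), the photon energy is:
E_photon = E_16 - E_4 = |-3.4014250 - (-54.4228000)|
E_photon = 51.0214 eV

This energy is carried away by the emitted photon.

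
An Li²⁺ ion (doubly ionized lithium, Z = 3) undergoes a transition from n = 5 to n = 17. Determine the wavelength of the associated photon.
277.10 nm

First, find the transition energy using E_n = -13.6057 Z² / n² eV:
E_5 = -13.6057 × 3² / 5² = -4.898052 eV
E_17 = -13.6057 × 3² / 17² = -0.423707 eV

Photon energy: |ΔE| = |E_17 - E_5| = 4.474345 eV

Convert to wavelength using E = hc/λ with hc = 1239.84 eV·nm:
λ = hc/E = 1239.84 eV·nm / 4.474345 eV
λ = 277.10 nm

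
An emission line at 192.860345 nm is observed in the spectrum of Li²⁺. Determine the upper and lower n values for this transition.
n = 10 → n = 4

First, find the photon energy from the wavelength (hc = 1239.84 eV·nm):
E = hc/λ = 1239.84 eV·nm / 192.860345 nm = 6.4286933 eV

The energy levels of Li²⁺ satisfy E_n = -13.6057 × 3² / n² eV, so an emission n_i → n_f releases
ΔE = 13.6057 × 3² × (1/n_f² − 1/n_i²) eV.

Setting ΔE equal to the photon energy:
1/n_f² − 1/n_i² = 6.4286933 / (13.6057 × 3²) = 0.052500000

Since 1/n_i² must be positive, we need 1/n_f² > 0.052500000, i.e. n_f ≤ 4. For each allowed n_f, solve n_i = (1/n_f² − 0.052500000)^(−1/2) and check whether it is a whole number:
  n_f = 1: 1/n_i² = 1.000000000 − 0.052500000 = 0.947500000 → n_i = 1.027  (not an integer) ✗
  n_f = 2: 1/n_i² = 0.250000000 − 0.052500000 = 0.197500000 → n_i = 2.250  (not an integer) ✗
  n_f = 3: 1/n_i² = 0.111111111 − 0.052500000 = 0.058611111 → n_i = 4.131  (not an integer) ✗
  n_f = 4: 1/n_i² = 0.062500000 − 0.052500000 = 0.010000000 → n_i = 10.000  → integer, n_i = 10 ✓

Only n_f = 4 gives an integer upper level, n_i = 10.

The transition is from n = 10 to n = 4 (emission).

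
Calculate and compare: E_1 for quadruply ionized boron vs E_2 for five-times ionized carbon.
B⁴⁺ at n = 1 (E = -340.14 eV)

Using E_n = -13.6057 Z² / n² eV:

B⁴⁺ (Z = 5) at n = 1:
E = -13.6057 × 5² / 1² = -13.6057 × 25 / 1 = -340.14250 eV

C⁵⁺ (Z = 6) at n = 2:
E = -13.6057 × 6² / 2² = -13.6057 × 36 / 4 = -122.45130 eV

Since -340.14250 eV < -122.45130 eV,
B⁴⁺ at n = 1 is more tightly bound (requires more energy to ionize).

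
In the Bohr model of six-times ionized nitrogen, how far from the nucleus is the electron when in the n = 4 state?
0.1210 nm (or 1.2095 Å)

The Bohr radius formula is:
r_n = n² a₀ / Z

where a₀ = 0.0529177 nm is the Bohr radius.

For N⁶⁺ (Z = 7) at n = 4:
r_4 = 4² × 0.0529177 nm / 7
r_4 = 16 × 0.0529177 nm / 7
r_4 = 0.84668 nm / 7
r_4 = 0.1210 nm

The electron orbits at approximately 0.1210 nm from the nucleus.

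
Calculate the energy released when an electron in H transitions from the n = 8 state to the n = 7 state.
0.065 eV

The energy levels are E_n = -13.6057 eV / n².

Energy at n = 8: E_8 = -13.6057 / 8² = -0.212589 eV
Energy at n = 7: E_7 = -13.6057 / 7² = -0.277667 eV

For emission (electron falling to lower state), the photon energy is:
E_photon = E_8 - E_7 = |-0.212589 - (-0.277667)|
E_photon = 0.065 eV

This energy is carried away by the emitted photon.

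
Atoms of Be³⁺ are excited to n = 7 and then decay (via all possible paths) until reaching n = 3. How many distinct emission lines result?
10

The electron can occupy levels n = 3, 4, ..., 7 during de-excitation — that is m = 7 - 3 + 1 = 5 distinct levels.

The number of distinct spectral lines equals the number of ways to choose 2 of these m levels (each pair gives one possible emission transition):

Number of lines = m(m-1)/2 = 5×4/2 = 10

These correspond to all possible transitions between the 5 levels:
7 → 6, 7 → 5, 7 → 4, 7 → 3, 6 → 5, 6 → 4, 6 → 3, 5 → 4...

Each transition produces a photon with a unique energy (and thus wavelength). This count does not depend on Z.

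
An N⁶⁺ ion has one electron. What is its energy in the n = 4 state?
-41.667 eV

For hydrogen-like ions, the energy levels scale with Z²:
E_n = -13.6057 Z² / n² eV

For N⁶⁺ (Z = 7) at n = 4:
E_4 = -13.6057 × 7² / 4²
E_4 = -13.6057 × 49 / 16
E_4 = -666.6793 / 16
E_4 = -41.667 eV

The energy is 49 times more negative than hydrogen at the same n due to the stronger nuclear charge.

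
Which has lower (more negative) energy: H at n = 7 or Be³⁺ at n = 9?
Be³⁺ at n = 9 (E = -2.69 eV)

Using E_n = -13.6057 Z² / n² eV:

H (Z = 1) at n = 7:
E = -13.6057 × 1² / 7² = -13.6057 × 1 / 49 = -0.27767 eV

Be³⁺ (Z = 4) at n = 9:
E = -13.6057 × 4² / 9² = -13.6057 × 16 / 81 = -2.68755 eV

Since -2.68755 eV < -0.27767 eV,
Be³⁺ at n = 9 is more tightly bound (requires more energy to ionize).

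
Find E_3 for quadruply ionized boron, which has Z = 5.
-37.7936 eV

For hydrogen-like ions, the energy levels scale with Z²:
E_n = -13.6057 Z² / n² eV

For B⁴⁺ (Z = 5) at n = 3:
E_3 = -13.6057 × 5² / 3²
E_3 = -13.6057 × 25 / 9
E_3 = -340.1425 / 9
E_3 = -37.7936 eV

The energy is 25 times more negative than hydrogen at the same n due to the stronger nuclear charge.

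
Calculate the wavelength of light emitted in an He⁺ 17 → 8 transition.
1872.751 nm

First, find the transition energy using E_n = -13.6057 Z² / n² eV:
E_17 = -13.6057 × 2² / 17² = -0.188314187 eV
E_8 = -13.6057 × 2² / 8² = -0.850356250 eV

Photon energy: |ΔE| = |E_8 - E_17| = 0.662042063 eV

Convert to wavelength using E = hc/λ with hc = 1239.84 eV·nm:
λ = hc/E = 1239.84 eV·nm / 0.662042063 eV
λ = 1872.751 nm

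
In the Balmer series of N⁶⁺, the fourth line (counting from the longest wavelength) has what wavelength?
8.37 nm

The lines of a series are numbered from the longest wavelength (smallest ΔE) outward; the fourth line is the transition from n = n_f + 4 to n_f.
The Balmer series has all transitions ending at n_f = 2.

For N⁶⁺ (Z = 7), the fourth line (δ-line) is the jump from n = 6 to n = 2:
E_6 = -13.6057 × 7² / 6² = -18.5189 eV
E_2 = -13.6057 × 7² / 2² = -166.6698 eV
ΔE = E_6 - E_2 = 148.1509 eV

λ = hc/E = 1239.84 eV·nm / 148.1509 eV
λ = 8.37 nm

This is the δ-line of the Balmer series in N⁶⁺.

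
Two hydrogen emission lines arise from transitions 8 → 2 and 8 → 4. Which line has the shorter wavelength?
8 → 2

Calculate the energy for each transition:

Transition 8 → 2:
ΔE₁ = |E_2 - E_8| = |-13.6057/2² - (-13.6057/8²)|
ΔE₁ = |-3.401425000000 - (-0.212589062500)| = 3.188835938 eV

Transition 8 → 4:
ΔE₂ = |E_4 - E_8| = |-13.6057/4² - (-13.6057/8²)|
ΔE₂ = |-0.850356250000 - (-0.212589062500)| = 0.637767188 eV

Since 3.188835938 eV > 0.637767188 eV, the transition 8 → 2 emits the more energetic photon.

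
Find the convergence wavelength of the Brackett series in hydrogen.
1458.02421 nm

The series limit corresponds to the transition from n = ∞ to n = 4.
This is the highest energy (shortest wavelength) transition in the Brackett series.

E_∞ = 0 eV
E_4 = -13.6057 / 4² = -0.85035625000 eV

Energy at series limit:
ΔE = E_∞ - E_4 = 0 - (-0.85035625000) = 0.85035625000 eV
λ = hc/E = 1239.84 eV·nm / 0.85035625000 eV = 1458.02421 nm

This energy equals the ionization energy from the n = 4 state of hydrogen.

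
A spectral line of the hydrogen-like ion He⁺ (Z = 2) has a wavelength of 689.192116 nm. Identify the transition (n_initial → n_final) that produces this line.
n = 12 → n = 5

First, find the photon energy from the wavelength (hc = 1239.84 eV·nm):
E = hc/λ = 1239.84 eV·nm / 689.192116 nm = 1.7989759 eV

The energy levels of He⁺ satisfy E_n = -13.6057 × 2² / n² eV, so an emission n_i → n_f releases
ΔE = 13.6057 × 2² × (1/n_f² − 1/n_i²) eV.

Setting ΔE equal to the photon energy:
1/n_f² − 1/n_i² = 1.7989759 / (13.6057 × 2²) = 0.033055556

Since 1/n_i² must be positive, we need 1/n_f² > 0.033055556, i.e. n_f ≤ 5. For each allowed n_f, solve n_i = (1/n_f² − 0.033055556)^(−1/2) and check whether it is a whole number:
  n_f = 1: 1/n_i² = 1.000000000 − 0.033055556 = 0.966944444 → n_i = 1.017  (not an integer) ✗
  n_f = 2: 1/n_i² = 0.250000000 − 0.033055556 = 0.216944444 → n_i = 2.147  (not an integer) ✗
  n_f = 3: 1/n_i² = 0.111111111 − 0.033055556 = 0.078055555 → n_i = 3.579  (not an integer) ✗
  n_f = 4: 1/n_i² = 0.062500000 − 0.033055556 = 0.029444444 → n_i = 5.828  (not an integer) ✗
  n_f = 5: 1/n_i² = 0.040000000 − 0.033055556 = 0.006944444 → n_i = 12.000  → integer, n_i = 12 ✓

Only n_f = 5 gives an integer upper level, n_i = 12.

The transition is from n = 12 to n = 5 (emission).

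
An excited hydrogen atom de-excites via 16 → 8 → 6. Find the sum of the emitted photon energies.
0.324789 eV

The energy levels of hydrogen are E_n = -13.6057 / n² eV.

First transition (16 → 8):
ΔE₁ = |E_8 - E_16|
ΔE₁ = |-0.212589062500 - (-0.053147265625)| = 0.159441797 eV

Second transition (8 → 6):
ΔE₂ = |E_6 - E_8|
ΔE₂ = |-0.377936111111 - (-0.212589062500)| = 0.165347049 eV

Total energy released:
E_total = ΔE₁ + ΔE₂ = 0.159441797 + 0.165347049 = 0.324789 eV

Note: This equals the direct transition 16 → 6: 0.324789 eV ✓
Energy is conserved regardless of the path taken.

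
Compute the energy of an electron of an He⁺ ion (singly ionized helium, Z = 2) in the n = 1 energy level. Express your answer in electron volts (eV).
-54.422800 eV

The energy levels of a hydrogen-like atom are given by:
E_n = -13.6057 Z² / n² eV  (with Z = 2 for He⁺)

For n = 1:
E_1 = -13.6057 × 2² / 1²
E_1 = -13.6057 × 4 / 1
E_1 = -54.422800 eV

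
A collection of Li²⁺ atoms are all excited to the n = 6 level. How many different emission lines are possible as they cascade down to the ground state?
15

The electron can occupy levels n = 1, 2, ..., 6 during de-excitation — that is m = 6 - 1 + 1 = 6 distinct levels.

The number of distinct spectral lines equals the number of ways to choose 2 of these m levels (each pair gives one possible emission transition):

Number of lines = m(m-1)/2 = 6×5/2 = 15

These correspond to all possible transitions between the 6 levels:
6 → 5, 6 → 4, 6 → 3, 6 → 2, 6 → 1, 5 → 4, 5 → 3, 5 → 2...

Each transition produces a photon with a unique energy (and thus wavelength). This count does not depend on Z.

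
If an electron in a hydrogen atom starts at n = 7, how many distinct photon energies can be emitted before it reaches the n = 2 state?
15

The electron can occupy levels n = 2, 3, ..., 7 during de-excitation — that is m = 7 - 2 + 1 = 6 distinct levels.

The number of distinct spectral lines equals the number of ways to choose 2 of these m levels (each pair gives one possible emission transition):

Number of lines = m(m-1)/2 = 6×5/2 = 15

These correspond to all possible transitions between the 6 levels:
7 → 6, 7 → 5, 7 → 4, 7 → 3, 7 → 2, 6 → 5, 6 → 4, 6 → 3...

Each transition produces a photon with a unique energy (and thus wavelength). This count does not depend on Z.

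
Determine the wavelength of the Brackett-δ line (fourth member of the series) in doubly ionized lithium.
216.00 nm

The lines of a series are numbered from the longest wavelength (smallest ΔE) outward; the fourth line is the transition from n = n_f + 4 to n_f.
The Brackett series has all transitions ending at n_f = 4.

For Li²⁺ (Z = 3), the fourth line (δ-line) is the jump from n = 8 to n = 4:
E_8 = -13.6057 × 3² / 8² = -1.913302 eV
E_4 = -13.6057 × 3² / 4² = -7.653206 eV
ΔE = E_8 - E_4 = 5.739904 eV

λ = hc/E = 1239.84 eV·nm / 5.739904 eV
λ = 216.00 nm

This is the δ-line of the Brackett series in Li²⁺.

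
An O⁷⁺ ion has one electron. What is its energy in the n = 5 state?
-34.83 eV

For hydrogen-like ions, the energy levels scale with Z²:
E_n = -13.6057 Z² / n² eV

For O⁷⁺ (Z = 8) at n = 5:
E_5 = -13.6057 × 8² / 5²
E_5 = -13.6057 × 64 / 25
E_5 = -870.7648 / 25
E_5 = -34.83 eV

The energy is 64 times more negative than hydrogen at the same n due to the stronger nuclear charge.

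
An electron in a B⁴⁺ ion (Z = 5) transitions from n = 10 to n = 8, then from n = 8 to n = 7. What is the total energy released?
3.540 eV

The energy levels of B⁴⁺ are E_n = -13.6057 × 5² / n² eV.

First transition (10 → 8):
ΔE₁ = |E_8 - E_10|
ΔE₁ = |-5.314726563 - (-3.401425000)| = 1.913302 eV

Second transition (8 → 7):
ΔE₂ = |E_7 - E_8|
ΔE₂ = |-6.941683673 - (-5.314726563)| = 1.626957 eV

Total energy released:
E_total = ΔE₁ + ΔE₂ = 1.913302 + 1.626957 = 3.540 eV

Note: This equals the direct transition 10 → 7: 3.540 eV ✓
Energy is conserved regardless of the path taken.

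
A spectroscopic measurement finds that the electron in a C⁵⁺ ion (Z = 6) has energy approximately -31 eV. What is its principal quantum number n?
n = 4

The exact energy levels follow E_n = -13.6057 Z² / n² eV with Z = 6.

The measured value (-31 eV) is reported to only 2 significant figures, so we must test candidate n values and see which one matches to that precision.

Candidate energies:
  n = 2:  E = -13.6057 × 6² / 2² = -122.45130 eV
  n = 3:  E = -13.6057 × 6² / 3² = -54.42280 eV
  n = 4:  E = -13.6057 × 6² / 4² = -30.61283 eV  ← matches
  n = 5:  E = -13.6057 × 6² / 5² = -19.59221 eV
  n = 6:  E = -13.6057 × 6² / 6² = -13.60570 eV

Checking against the measurement of -31 eV (2 sig figs), only n = 4 agrees:
E_4 = -30.61283 eV, which rounds to -31 eV ✓

Therefore n = 4.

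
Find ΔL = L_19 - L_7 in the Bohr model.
1.2655e-33 J·s (or 12ℏ)

In the Bohr model, L_n = nℏ where ℏ = 1.054572e-34 J·s.

L_19 = 19ℏ = 2.003687e-33 J·s
L_7 = 7ℏ = 7.382004e-34 J·s

ΔL = L_19 - L_7 = (19 - 7)ℏ = 12ℏ
ΔL = 12 × 1.054572e-34 J·s = 1.2655e-33 J·s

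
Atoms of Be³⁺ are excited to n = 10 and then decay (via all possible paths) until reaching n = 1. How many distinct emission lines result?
45

The electron can occupy levels n = 1, 2, ..., 10 during de-excitation — that is m = 10 - 1 + 1 = 10 distinct levels.

The number of distinct spectral lines equals the number of ways to choose 2 of these m levels (each pair gives one possible emission transition):

Number of lines = m(m-1)/2 = 10×9/2 = 45

These correspond to all possible transitions between the 10 levels:
10 → 9, 10 → 8, 10 → 7, 10 → 6, 10 → 5, 10 → 4, 10 → 3, 10 → 2...

Each transition produces a photon with a unique energy (and thus wavelength). This count does not depend on Z.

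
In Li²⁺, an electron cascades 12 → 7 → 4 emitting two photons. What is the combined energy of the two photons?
6.80 eV

The energy levels of Li²⁺ are E_n = -13.6057 × 3² / n² eV.

First transition (12 → 7):
ΔE₁ = |E_7 - E_12|
ΔE₁ = |-2.49900612 - (-0.85035625)| = 1.64865 eV

Second transition (7 → 4):
ΔE₂ = |E_4 - E_7|
ΔE₂ = |-7.65320625 - (-2.49900612)| = 5.15420 eV

Total energy released:
E_total = ΔE₁ + ΔE₂ = 1.64865 + 5.15420 = 6.80 eV

Note: This equals the direct transition 12 → 4: 6.80 eV ✓
Energy is conserved regardless of the path taken.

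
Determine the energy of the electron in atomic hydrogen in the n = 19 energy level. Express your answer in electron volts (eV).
-0.03769 eV

The energy levels of a hydrogen-like atom are given by:
E_n = -13.6057 eV / n²

For n = 19:
E_19 = -13.6057 eV / 19²
E_19 = -13.6057 eV / 361
E_19 = -0.03769 eV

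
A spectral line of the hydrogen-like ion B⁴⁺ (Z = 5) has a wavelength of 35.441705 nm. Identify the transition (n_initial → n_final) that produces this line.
n = 11 → n = 3

First, find the photon energy from the wavelength (hc = 1239.84 eV·nm):
E = hc/λ = 1239.84 eV·nm / 35.441705 nm = 34.982516 eV

The energy levels of B⁴⁺ satisfy E_n = -13.6057 × 5² / n² eV, so an emission n_i → n_f releases
ΔE = 13.6057 × 5² × (1/n_f² − 1/n_i²) eV.

Setting ΔE equal to the photon energy:
1/n_f² − 1/n_i² = 34.982516 / (13.6057 × 5²) = 0.10284665

Since 1/n_i² must be positive, we need 1/n_f² > 0.10284665, i.e. n_f ≤ 3. For each allowed n_f, solve n_i = (1/n_f² − 0.10284665)^(−1/2) and check whether it is a whole number:
  n_f = 1: 1/n_i² = 1.00000000 − 0.10284665 = 0.89715335 → n_i = 1.056  (not an integer) ✗
  n_f = 2: 1/n_i² = 0.25000000 − 0.10284665 = 0.14715335 → n_i = 2.607  (not an integer) ✗
  n_f = 3: 1/n_i² = 0.11111111 − 0.10284665 = 0.00826446 → n_i = 11.000  → integer, n_i = 11 ✓

Only n_f = 3 gives an integer upper level, n_i = 11.

The transition is from n = 11 to n = 3 (emission).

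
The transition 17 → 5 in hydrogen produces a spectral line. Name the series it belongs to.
Pfund series

The spectral series in hydrogen are named based on the final (lower) energy level:
- Lyman series: n_final = 1 (ultraviolet)
- Balmer series: n_final = 2 (visible/near-UV)
- Paschen series: n_final = 3 (infrared)
- Brackett series: n_final = 4 (infrared)
- Pfund series: n_final = 5 (far infrared)

Since this transition ends at n = 5, it belongs to the Pfund series.

For reference, this 17 → 5 line has photon energy
ΔE = 13.6057 eV × (1/5² - 1/17²) = 0.4971494533 eV,
corresponding to wavelength λ = hc/ΔE = 1239.84 eV·nm / 0.4971494533 eV = 2493.8979 nm in the far infrared region.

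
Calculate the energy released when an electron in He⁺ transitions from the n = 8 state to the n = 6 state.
0.661 eV

The energy levels are E_n = -13.6057 Z² eV / n².

Energy at n = 8: E_8 = -13.6057 × 2² / 8² = -0.850356 eV
Energy at n = 6: E_6 = -13.6057 × 2² / 6² = -1.511744 eV

For emission (electron falling to lower state), the photon energy is:
E_photon = E_8 - E_6 = |-0.850356 - (-1.511744)|
E_photon = 0.661 eV

This energy is carried away by the emitted photon.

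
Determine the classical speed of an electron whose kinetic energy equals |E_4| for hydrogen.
5.4692e+05 m/s (or 0.182% of c)

The binding energy at n = 4 for hydrogen is:
E_4 = -13.6057/4² = -0.85035625 eV
|E_4| = 0.85035625 eV

Convert to Joules:
KE = 0.85035625 eV × (1.602177 × 10⁻¹⁹ J/eV) = 1.362421e-19 J

Using KE = ½mv²:
v = √(2·KE/m_e)
v = √(2 × 1.362421e-19 J / 9.10938 × 10⁻³¹ kg)
v = 5.4692e+05 m/s

This is approximately 0.182% the speed of light.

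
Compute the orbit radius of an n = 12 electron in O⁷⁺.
0.95252 nm (or 9.52519 Å)

The Bohr radius formula is:
r_n = n² a₀ / Z

where a₀ = 0.05291772 nm is the Bohr radius.

For O⁷⁺ (Z = 8) at n = 12:
r_12 = 12² × 0.05291772 nm / 8
r_12 = 144 × 0.05291772 nm / 8
r_12 = 7.620152 nm / 8
r_12 = 0.95252 nm

The electron orbits at approximately 0.95252 nm from the nucleus.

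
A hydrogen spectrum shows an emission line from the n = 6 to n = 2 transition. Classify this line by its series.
Balmer series

The spectral series in hydrogen are named based on the final (lower) energy level:
- Lyman series: n_final = 1 (ultraviolet)
- Balmer series: n_final = 2 (visible/near-UV)
- Paschen series: n_final = 3 (infrared)
- Brackett series: n_final = 4 (infrared)
- Pfund series: n_final = 5 (far infrared)

Since this transition ends at n = 2, it belongs to the Balmer series.

For reference, this 6 → 2 line has photon energy
ΔE = 13.6057 eV × (1/2² - 1/6²) = 3.023488889 eV,
corresponding to wavelength λ = hc/ΔE = 1239.84 eV·nm / 3.023488889 eV = 410.06931 nm in the visible/near-UV region.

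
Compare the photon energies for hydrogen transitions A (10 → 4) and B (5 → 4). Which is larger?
10 → 4

Calculate the energy for each transition:

Transition 10 → 4:
ΔE₁ = |E_4 - E_10| = |-13.6057/4² - (-13.6057/10²)|
ΔE₁ = |-0.85035625000 - (-0.13605700000)| = 0.71429925 eV

Transition 5 → 4:
ΔE₂ = |E_4 - E_5| = |-13.6057/4² - (-13.6057/5²)|
ΔE₂ = |-0.85035625000 - (-0.54422800000)| = 0.30612825 eV

Since 0.71429925 eV > 0.30612825 eV, the transition 10 → 4 emits the more energetic photon.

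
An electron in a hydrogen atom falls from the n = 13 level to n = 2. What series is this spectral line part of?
Balmer series

The spectral series in hydrogen are named based on the final (lower) energy level:
- Lyman series: n_final = 1 (ultraviolet)
- Balmer series: n_final = 2 (visible/near-UV)
- Paschen series: n_final = 3 (infrared)
- Brackett series: n_final = 4 (infrared)
- Pfund series: n_final = 5 (far infrared)

Since this transition ends at n = 2, it belongs to the Balmer series.

For reference, this 13 → 2 line has photon energy
ΔE = 13.6057 eV × (1/2² - 1/13²) = 3.3209178994 eV,
corresponding to wavelength λ = hc/ΔE = 1239.84 eV·nm / 3.3209178994 eV = 373.342563 nm in the visible/near-UV region.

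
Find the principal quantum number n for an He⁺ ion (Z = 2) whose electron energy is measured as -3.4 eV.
n = 4

The exact energy levels follow E_n = -13.6057 Z² / n² eV with Z = 2.

The measured value (-3.4 eV) is reported to only 2 significant figures, so we must test candidate n values and see which one matches to that precision.

Candidate energies:
  n = 2:  E = -13.6057 × 2² / 2² = -13.60570 eV
  n = 3:  E = -13.6057 × 2² / 3² = -6.04698 eV
  n = 4:  E = -13.6057 × 2² / 4² = -3.40143 eV  ← matches
  n = 5:  E = -13.6057 × 2² / 5² = -2.17691 eV
  n = 6:  E = -13.6057 × 2² / 6² = -1.51174 eV

Checking against the measurement of -3.4 eV (2 sig figs), only n = 4 agrees:
E_4 = -3.40143 eV, which rounds to -3.4 eV ✓

Therefore n = 4.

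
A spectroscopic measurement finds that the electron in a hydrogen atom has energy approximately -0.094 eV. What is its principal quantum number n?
n = 12

The exact energy levels follow E_n = -13.6057 eV / n².

The measured value (-0.094 eV) is reported to only 2 significant figures, so we must test candidate n values and see which one matches to that precision.

Candidate energies:
  n = 10:  E = -13.6057/10² = -0.13606 eV
  n = 11:  E = -13.6057/11² = -0.11244 eV
  n = 12:  E = -13.6057/12² = -0.09448 eV  ← matches
  n = 13:  E = -13.6057/13² = -0.08051 eV
  n = 14:  E = -13.6057/14² = -0.06942 eV

Checking against the measurement of -0.094 eV (2 sig figs), only n = 12 agrees:
E_12 = -0.09448 eV, which rounds to -0.094 eV ✓

Therefore n = 12.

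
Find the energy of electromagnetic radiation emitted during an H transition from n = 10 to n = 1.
13.47 eV

The energy levels are E_n = -13.6057 eV / n².

Energy at n = 10: E_10 = -13.6057 / 10² = -0.13606 eV
Energy at n = 1: E_1 = -13.6057 / 1² = -13.60570 eV

For emission (electron falling to lower state), the photon energy is:
E_photon = E_10 - E_1 = |-0.13606 - (-13.60570)|
E_photon = 13.47 eV

This energy is carried away by the emitted photon.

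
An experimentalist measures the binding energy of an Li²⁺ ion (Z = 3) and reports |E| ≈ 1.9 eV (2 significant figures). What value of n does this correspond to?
n = 8

The exact energy levels follow E_n = -13.6057 Z² / n² eV with Z = 3.

The measured value (-1.9 eV) is reported to only 2 significant figures, so we must test candidate n values and see which one matches to that precision.

Candidate energies:
  n = 6:  E = -13.6057 × 3² / 6² = -3.40143 eV
  n = 7:  E = -13.6057 × 3² / 7² = -2.49901 eV
  n = 8:  E = -13.6057 × 3² / 8² = -1.91330 eV  ← matches
  n = 9:  E = -13.6057 × 3² / 9² = -1.51174 eV
  n = 10:  E = -13.6057 × 3² / 10² = -1.22451 eV

Checking against the measurement of -1.9 eV (2 sig figs), only n = 8 agrees:
E_8 = -1.91330 eV, which rounds to -1.9 eV ✓

Therefore n = 8.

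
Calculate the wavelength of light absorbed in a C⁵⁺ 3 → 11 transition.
24.612 nm

First, find the transition energy using E_n = -13.6057 Z² / n² eV:
E_3 = -13.6057 × 6² / 3² = -54.42280 eV
E_11 = -13.6057 × 6² / 11² = -4.04798 eV

Photon energy: |ΔE| = |E_11 - E_3| = 50.37482 eV

Convert to wavelength using E = hc/λ with hc = 1239.84 eV·nm:
λ = hc/E = 1239.84 eV·nm / 50.37482 eV
λ = 24.612 nm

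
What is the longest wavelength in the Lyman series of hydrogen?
121.50202 nm

The longest wavelength corresponds to the smallest energy transition in the series.
The Lyman series has all transitions ending at n_f = 1.

For H, the first line (α-line) is the jump from n = 2 to n = 1:
E_2 = -13.6057 / 2² = -3.40142500 eV
E_1 = -13.6057 / 1² = -13.60570000 eV
ΔE = E_2 - E_1 = 10.20427500 eV

λ = hc/E = 1239.84 eV·nm / 10.20427500 eV
λ = 121.50202 nm

This is the α-line of the Lyman series in H.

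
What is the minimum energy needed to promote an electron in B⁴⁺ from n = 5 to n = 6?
4.15730 eV

The energy levels of a hydrogen-like atom are E_n = -13.6057 Z² eV / n².

Energy at n = 5: E_5 = -13.6057 × 5² / 5² = -13.60570000 eV
Energy at n = 6: E_6 = -13.6057 × 5² / 6² = -9.44840278 eV

The excitation energy is the difference:
ΔE = E_6 - E_5
ΔE = -9.44840278 - (-13.60570000)
ΔE = 4.15730 eV

Since this is positive, energy must be absorbed (photon absorption).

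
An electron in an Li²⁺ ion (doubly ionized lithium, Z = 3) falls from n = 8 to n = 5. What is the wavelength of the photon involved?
415.39151 nm

First, find the transition energy using E_n = -13.6057 Z² / n² eV:
E_8 = -13.6057 × 3² / 8² = -1.913301563 eV
E_5 = -13.6057 × 3² / 5² = -4.898052000 eV

Photon energy: |ΔE| = |E_5 - E_8| = 2.984750437 eV

Convert to wavelength using E = hc/λ with hc = 1239.84 eV·nm:
λ = hc/E = 1239.84 eV·nm / 2.984750437 eV
λ = 415.39151 nm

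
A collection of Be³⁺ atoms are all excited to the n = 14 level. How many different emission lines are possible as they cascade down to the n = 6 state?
36

The electron can occupy levels n = 6, 7, ..., 14 during de-excitation — that is m = 14 - 6 + 1 = 9 distinct levels.

The number of distinct spectral lines equals the number of ways to choose 2 of these m levels (each pair gives one possible emission transition):

Number of lines = m(m-1)/2 = 9×8/2 = 36

These correspond to all possible transitions between the 9 levels:
14 → 13, 14 → 12, 14 → 11, 14 → 10, 14 → 9, 14 → 8, 14 → 7, 14 → 6...

Each transition produces a photon with a unique energy (and thus wavelength). This count does not depend on Z.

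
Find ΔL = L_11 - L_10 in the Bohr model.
1.0546e-34 J·s (or 1ℏ)

In the Bohr model, L_n = nℏ where ℏ = 1.054572e-34 J·s.

L_11 = 11ℏ = 1.160029e-33 J·s
L_10 = 10ℏ = 1.054572e-33 J·s

ΔL = L_11 - L_10 = (11 - 10)ℏ = 1ℏ
ΔL = 1 × 1.054572e-34 J·s = 1.0546e-34 J·s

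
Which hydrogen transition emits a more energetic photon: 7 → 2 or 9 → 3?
7 → 2

Calculate the energy for each transition:

Transition 7 → 2:
ΔE₁ = |E_2 - E_7| = |-13.6057/2² - (-13.6057/7²)|
ΔE₁ = |-3.401425000000 - (-0.277667346939)| = 3.123757653 eV

Transition 9 → 3:
ΔE₂ = |E_3 - E_9| = |-13.6057/3² - (-13.6057/9²)|
ΔE₂ = |-1.511744444444 - (-0.167971604938)| = 1.343772840 eV

Since 3.123757653 eV > 1.343772840 eV, the transition 7 → 2 emits the more energetic photon.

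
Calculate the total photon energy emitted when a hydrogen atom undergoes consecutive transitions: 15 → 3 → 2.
3.341 eV

The energy levels of hydrogen are E_n = -13.6057 / n² eV.

First transition (15 → 3):
ΔE₁ = |E_3 - E_15|
ΔE₁ = |-1.511744444 - (-0.060469778)| = 1.451275 eV

Second transition (3 → 2):
ΔE₂ = |E_2 - E_3|
ΔE₂ = |-3.401425000 - (-1.511744444)| = 1.889681 eV

Total energy released:
E_total = ΔE₁ + ΔE₂ = 1.451275 + 1.889681 = 3.341 eV

Note: This equals the direct transition 15 → 2: 3.341 eV ✓
Energy is conserved regardless of the path taken.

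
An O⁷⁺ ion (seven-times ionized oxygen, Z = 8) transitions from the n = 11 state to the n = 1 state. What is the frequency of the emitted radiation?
2.09e+17 Hz

First, find the transition energy:
E_11 = -13.6057 × 8² / 11² = -7.1964033 eV
E_1 = -13.6057 × 8² / 1² = -870.7648000 eV
|ΔE| = |E_1 - E_11| = 863.5683967 eV

Convert to Joules: E = 863.5683967 eV × (1.602177 × 10⁻¹⁹ J/eV) = 1.3836e-16 J

Using E = hf:
f = E/h = 1.3836e-16 J / (6.62607 × 10⁻³⁴ J·s)
f = 2.09e+17 Hz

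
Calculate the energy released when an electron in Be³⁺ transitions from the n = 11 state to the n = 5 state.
6.90855 eV

The energy levels are E_n = -13.6057 Z² eV / n².

Energy at n = 11: E_11 = -13.6057 × 4² / 11² = -1.79910083 eV
Energy at n = 5: E_5 = -13.6057 × 4² / 5² = -8.70764800 eV

For emission (electron falling to lower state), the photon energy is:
E_photon = E_11 - E_5 = |-1.79910083 - (-8.70764800)|
E_photon = 6.90855 eV

This energy is carried away by the emitted photon.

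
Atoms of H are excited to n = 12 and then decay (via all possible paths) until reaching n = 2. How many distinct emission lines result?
55

The electron can occupy levels n = 2, 3, ..., 12 during de-excitation — that is m = 12 - 2 + 1 = 11 distinct levels.

The number of distinct spectral lines equals the number of ways to choose 2 of these m levels (each pair gives one possible emission transition):

Number of lines = m(m-1)/2 = 11×10/2 = 55

These correspond to all possible transitions between the 11 levels:
12 → 11, 12 → 10, 12 → 9, 12 → 8, 12 → 7, 12 → 6, 12 → 5, 12 → 4...

Each transition produces a photon with a unique energy (and thus wavelength). This count does not depend on Z.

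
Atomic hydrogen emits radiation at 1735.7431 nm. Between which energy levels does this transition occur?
n = 10 → n = 4

First, find the photon energy from the wavelength (hc = 1239.84 eV·nm):
E = hc/λ = 1239.84 eV·nm / 1735.7431 nm = 0.71429925 eV

The energy levels of hydrogen satisfy E_n = -13.6057 / n² eV, so an emission n_i → n_f releases
ΔE = 13.6057 × (1/n_f² − 1/n_i²) eV.

Setting ΔE equal to the photon energy:
1/n_f² − 1/n_i² = 0.71429925 / 13.6057 = 0.052500000

Since 1/n_i² must be positive, we need 1/n_f² > 0.052500000, i.e. n_f ≤ 4. For each allowed n_f, solve n_i = (1/n_f² − 0.052500000)^(−1/2) and check whether it is a whole number:
  n_f = 1: 1/n_i² = 1.000000000 − 0.052500000 = 0.947500000 → n_i = 1.027  (not an integer) ✗
  n_f = 2: 1/n_i² = 0.250000000 − 0.052500000 = 0.197500000 → n_i = 2.250  (not an integer) ✗
  n_f = 3: 1/n_i² = 0.111111111 − 0.052500000 = 0.058611111 → n_i = 4.131  (not an integer) ✗
  n_f = 4: 1/n_i² = 0.062500000 − 0.052500000 = 0.010000000 → n_i = 10.000  → integer, n_i = 10 ✓

Only n_f = 4 gives an integer upper level, n_i = 10.

The transition is from n = 10 to n = 4 (emission).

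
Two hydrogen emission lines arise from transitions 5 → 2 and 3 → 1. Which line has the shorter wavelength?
3 → 1

Calculate the energy for each transition:

Transition 5 → 2:
ΔE₁ = |E_2 - E_5| = |-13.6057/2² - (-13.6057/5²)|
ΔE₁ = |-3.401425000000 - (-0.544228000000)| = 2.857197000 eV

Transition 3 → 1:
ΔE₂ = |E_1 - E_3| = |-13.6057/1² - (-13.6057/3²)|
ΔE₂ = |-13.605700000000 - (-1.511744444444)| = 12.093955556 eV

Since 12.093955556 eV > 2.857197000 eV, the transition 3 → 1 emits the more energetic photon.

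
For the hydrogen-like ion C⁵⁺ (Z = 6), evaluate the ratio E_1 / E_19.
361.00000

Using E_n = -13.6057 Z² / n² eV with Z = 6:

E_1 = -13.6057 × 6² / 1² = -489.8052 / 1 = -489.80520000000 eV
E_19 = -13.6057 × 6² / 19² = -489.8052 / 361 = -1.35680110803 eV

The ratio is:
E_1/E_19 = (-489.80520000000) / (-1.35680110803)
E_1/E_19 = (-489.8052/1) / (-489.8052/361)
E_1/E_19 = 361/1
E_1/E_19 = 361.00000
(Note: the Z² factors cancel in the ratio.)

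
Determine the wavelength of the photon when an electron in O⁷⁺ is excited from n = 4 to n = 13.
25.16402 nm

First, find the transition energy using E_n = -13.6057 Z² / n² eV:
E_4 = -13.6057 × 8² / 4² = -54.4228000 eV
E_13 = -13.6057 × 8² / 13² = -5.1524544 eV

Photon energy: |ΔE| = |E_13 - E_4| = 49.2703456 eV

Convert to wavelength using E = hc/λ with hc = 1239.84 eV·nm:
λ = hc/E = 1239.84 eV·nm / 49.2703456 eV
λ = 25.16402 nm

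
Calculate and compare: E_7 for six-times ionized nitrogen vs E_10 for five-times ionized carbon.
N⁶⁺ at n = 7 (E = -13.605700 eV)

Using E_n = -13.6057 Z² / n² eV:

N⁶⁺ (Z = 7) at n = 7:
E = -13.6057 × 7² / 7² = -13.6057 × 49 / 49 = -13.605700000 eV

C⁵⁺ (Z = 6) at n = 10:
E = -13.6057 × 6² / 10² = -13.6057 × 36 / 100 = -4.898052000 eV

Since -13.605700000 eV < -4.898052000 eV,
N⁶⁺ at n = 7 is more tightly bound (requires more energy to ionize).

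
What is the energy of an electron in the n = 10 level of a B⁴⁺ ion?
-3.401 eV

For hydrogen-like ions, the energy levels scale with Z²:
E_n = -13.6057 Z² / n² eV

For B⁴⁺ (Z = 5) at n = 10:
E_10 = -13.6057 × 5² / 10²
E_10 = -13.6057 × 25 / 100
E_10 = -340.1425 / 100
E_10 = -3.401 eV

The energy is 25 times more negative than hydrogen at the same n due to the stronger nuclear charge.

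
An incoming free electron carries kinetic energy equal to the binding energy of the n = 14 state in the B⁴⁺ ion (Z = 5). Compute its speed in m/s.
7.81319e+05 m/s (or 0.260620% of c)

The binding energy at n = 14 for B⁴⁺ is:
E_14 = -13.6057 × 5²/14² = -1.73542092 eV
|E_14| = 1.73542092 eV

Convert to Joules:
KE = 1.73542092 eV × (1.602177 × 10⁻¹⁹ J/eV) = 2.7804515e-19 J

Using KE = ½mv²:
v = √(2·KE/m_e)
v = √(2 × 2.7804515e-19 J / 9.10938 × 10⁻³¹ kg)
v = 7.81319e+05 m/s

This is approximately 0.260620% the speed of light.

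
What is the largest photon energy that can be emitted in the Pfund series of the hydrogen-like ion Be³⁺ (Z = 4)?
8.7076 eV

The series limit corresponds to the transition from n = ∞ to n = 5.
This is the highest energy (shortest wavelength) transition in the Pfund series.

E_∞ = 0 eV
E_5 = -13.6057 × 4² / 5² = -8.7076 eV

Energy at series limit:
ΔE = E_∞ - E_5 = 0 - (-8.7076) = 8.7076 eV

This energy equals the ionization energy from the n = 5 state of Be³⁺.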